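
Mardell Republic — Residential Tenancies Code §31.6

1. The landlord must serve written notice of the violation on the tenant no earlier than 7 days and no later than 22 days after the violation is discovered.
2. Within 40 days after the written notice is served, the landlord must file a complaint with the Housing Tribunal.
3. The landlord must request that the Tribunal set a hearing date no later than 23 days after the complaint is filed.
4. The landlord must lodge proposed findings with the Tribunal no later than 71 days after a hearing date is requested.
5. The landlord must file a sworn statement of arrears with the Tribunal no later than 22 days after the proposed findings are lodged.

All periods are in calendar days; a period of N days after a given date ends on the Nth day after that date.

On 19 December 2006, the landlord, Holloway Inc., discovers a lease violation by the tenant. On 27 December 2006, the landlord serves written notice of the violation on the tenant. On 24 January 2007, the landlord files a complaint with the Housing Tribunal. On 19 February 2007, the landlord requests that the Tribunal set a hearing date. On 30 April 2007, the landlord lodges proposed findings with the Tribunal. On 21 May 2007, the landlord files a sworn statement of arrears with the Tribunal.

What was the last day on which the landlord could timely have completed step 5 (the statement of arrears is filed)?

22 May 2007

Step 5 runs from 30 April 2007, when the proposed findings are lodged. 22 days after 30 April 2007 is 22 May 2007.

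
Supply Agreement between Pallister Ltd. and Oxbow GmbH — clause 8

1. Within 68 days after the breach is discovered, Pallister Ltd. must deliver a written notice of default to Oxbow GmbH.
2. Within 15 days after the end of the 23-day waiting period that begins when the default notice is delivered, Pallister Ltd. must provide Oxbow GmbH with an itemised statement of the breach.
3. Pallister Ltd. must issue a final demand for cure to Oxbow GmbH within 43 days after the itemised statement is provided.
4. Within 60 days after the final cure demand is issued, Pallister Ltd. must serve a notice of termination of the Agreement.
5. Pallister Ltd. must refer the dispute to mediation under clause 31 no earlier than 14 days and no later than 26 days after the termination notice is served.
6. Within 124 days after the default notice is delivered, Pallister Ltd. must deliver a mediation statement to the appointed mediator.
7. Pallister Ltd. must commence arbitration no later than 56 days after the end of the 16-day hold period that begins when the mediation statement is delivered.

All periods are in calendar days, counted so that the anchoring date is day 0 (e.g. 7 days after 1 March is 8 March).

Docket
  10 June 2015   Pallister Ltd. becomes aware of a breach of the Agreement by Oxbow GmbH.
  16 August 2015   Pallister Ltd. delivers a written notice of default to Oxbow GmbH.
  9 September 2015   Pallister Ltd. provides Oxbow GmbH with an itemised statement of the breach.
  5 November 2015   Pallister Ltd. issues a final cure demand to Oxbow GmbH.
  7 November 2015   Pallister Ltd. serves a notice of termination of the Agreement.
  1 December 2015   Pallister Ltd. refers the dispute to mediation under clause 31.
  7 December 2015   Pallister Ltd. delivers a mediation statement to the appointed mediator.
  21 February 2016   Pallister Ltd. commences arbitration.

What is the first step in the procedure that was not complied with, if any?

Step 3

Step 1: 68 days after 10 June 2015 (when the breach is discovered) is 17 August 2015; 16 August 2015 is within that limit.
Step 2: 15 days after 8 September 2015 (end of the 23-day waiting period, which began when the default notice is delivered on 16 August 2015) is 23 September 2015; 9 September 2015 is within that limit.
Step 3: 43 days after 9 September 2015 (when the itemised statement is provided) is 22 October 2015; not done until 5 November 2015, 14 days after the deadline.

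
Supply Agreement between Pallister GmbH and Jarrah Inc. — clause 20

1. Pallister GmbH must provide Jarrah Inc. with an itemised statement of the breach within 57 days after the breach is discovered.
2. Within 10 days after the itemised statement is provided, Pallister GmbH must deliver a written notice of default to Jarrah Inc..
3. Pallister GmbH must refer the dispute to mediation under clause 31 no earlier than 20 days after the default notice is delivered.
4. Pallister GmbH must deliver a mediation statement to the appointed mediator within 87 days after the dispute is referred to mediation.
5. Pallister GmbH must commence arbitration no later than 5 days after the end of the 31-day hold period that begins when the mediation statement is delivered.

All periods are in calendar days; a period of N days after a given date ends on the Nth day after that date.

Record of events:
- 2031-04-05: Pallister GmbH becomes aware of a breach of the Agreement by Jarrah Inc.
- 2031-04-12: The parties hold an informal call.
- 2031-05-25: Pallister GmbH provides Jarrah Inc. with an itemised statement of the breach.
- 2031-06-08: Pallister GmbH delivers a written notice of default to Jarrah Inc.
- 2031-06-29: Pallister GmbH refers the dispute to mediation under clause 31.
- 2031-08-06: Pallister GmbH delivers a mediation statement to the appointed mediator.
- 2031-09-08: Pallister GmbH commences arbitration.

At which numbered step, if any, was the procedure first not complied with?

Step 2

(1) due by 2031-04-05 + 57 days = 2031-06-01; done 2031-05-25 — timely.
(2) due by 2031-05-25 + 10 days = 2031-06-04; 2031-06-08 misses that deadline by 4 days.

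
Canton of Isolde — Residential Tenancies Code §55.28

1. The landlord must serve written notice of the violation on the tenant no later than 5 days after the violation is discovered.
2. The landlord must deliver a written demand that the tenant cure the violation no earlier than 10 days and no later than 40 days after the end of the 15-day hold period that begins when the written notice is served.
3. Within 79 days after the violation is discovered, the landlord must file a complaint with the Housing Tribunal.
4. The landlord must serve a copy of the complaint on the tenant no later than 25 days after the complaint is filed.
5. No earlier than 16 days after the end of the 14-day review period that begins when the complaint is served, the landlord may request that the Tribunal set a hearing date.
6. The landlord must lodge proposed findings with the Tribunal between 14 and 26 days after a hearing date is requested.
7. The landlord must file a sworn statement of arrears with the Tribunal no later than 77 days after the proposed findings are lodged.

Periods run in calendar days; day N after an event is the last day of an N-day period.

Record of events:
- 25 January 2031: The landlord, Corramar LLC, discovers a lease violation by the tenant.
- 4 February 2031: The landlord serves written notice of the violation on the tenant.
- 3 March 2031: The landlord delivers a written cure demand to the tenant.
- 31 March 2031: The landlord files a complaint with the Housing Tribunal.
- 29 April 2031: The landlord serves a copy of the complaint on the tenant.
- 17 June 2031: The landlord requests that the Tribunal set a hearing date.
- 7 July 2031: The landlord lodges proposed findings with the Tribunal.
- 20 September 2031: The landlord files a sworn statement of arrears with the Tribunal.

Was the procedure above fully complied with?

Step 1: 5 days after 25 January 2031 (when the violation is discovered) is 30 January 2031; 4 February 2031 misses that deadline by 5 days.
That is the first point of non-compliance.

No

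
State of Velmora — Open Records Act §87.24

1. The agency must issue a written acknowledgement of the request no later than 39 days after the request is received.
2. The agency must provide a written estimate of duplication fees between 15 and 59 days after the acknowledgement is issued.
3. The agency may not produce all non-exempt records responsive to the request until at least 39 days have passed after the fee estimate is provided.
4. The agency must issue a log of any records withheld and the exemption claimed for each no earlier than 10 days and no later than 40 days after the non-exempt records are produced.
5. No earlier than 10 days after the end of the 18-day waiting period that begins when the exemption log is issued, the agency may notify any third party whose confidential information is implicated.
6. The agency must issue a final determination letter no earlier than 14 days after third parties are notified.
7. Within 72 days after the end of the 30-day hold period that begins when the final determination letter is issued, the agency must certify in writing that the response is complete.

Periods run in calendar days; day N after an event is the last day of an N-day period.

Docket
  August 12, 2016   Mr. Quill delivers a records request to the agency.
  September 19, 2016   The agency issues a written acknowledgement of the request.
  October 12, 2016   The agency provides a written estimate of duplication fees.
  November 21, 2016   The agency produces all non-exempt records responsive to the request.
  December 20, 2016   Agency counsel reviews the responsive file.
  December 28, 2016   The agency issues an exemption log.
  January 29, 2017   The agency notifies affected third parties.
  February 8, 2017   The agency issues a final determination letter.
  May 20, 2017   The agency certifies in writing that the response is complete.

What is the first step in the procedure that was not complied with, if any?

Step 1: 39 days after August 12, 2016 (when the request is received) is September 20, 2016; completed September 19, 2016, before the deadline.
Step 2: the window is 15–59 days after September 19, 2016 (when the acknowledgement is issued), so October 4, 2016 through November 17, 2016; October 12, 2016 falls inside that range.
Step 3: the earliest permitted date is 39 days after October 12, 2016 (when the fee estimate is provided), i.e. November 20, 2016; done November 21, 2016 — permitted.
Step 4: the window is 10–40 days after November 21, 2016 (when the non-exempt records are produced), so December 1, 2016 through December 31, 2016; done December 28, 2016 — within the window.
Step 5: the earliest permitted date is 10 days after January 15, 2017 (end of the 18-day waiting period, which began when the exemption log is issued on December 28, 2016), i.e. January 25, 2017; done January 29, 2017 — permitted.
Step 6: the earliest permitted date is 14 days after January 29, 2017 (when third parties are notified), i.e. February 12, 2017; acted on February 8, 2017, 4 days prematurely.
Later steps need not be reached.

Step 6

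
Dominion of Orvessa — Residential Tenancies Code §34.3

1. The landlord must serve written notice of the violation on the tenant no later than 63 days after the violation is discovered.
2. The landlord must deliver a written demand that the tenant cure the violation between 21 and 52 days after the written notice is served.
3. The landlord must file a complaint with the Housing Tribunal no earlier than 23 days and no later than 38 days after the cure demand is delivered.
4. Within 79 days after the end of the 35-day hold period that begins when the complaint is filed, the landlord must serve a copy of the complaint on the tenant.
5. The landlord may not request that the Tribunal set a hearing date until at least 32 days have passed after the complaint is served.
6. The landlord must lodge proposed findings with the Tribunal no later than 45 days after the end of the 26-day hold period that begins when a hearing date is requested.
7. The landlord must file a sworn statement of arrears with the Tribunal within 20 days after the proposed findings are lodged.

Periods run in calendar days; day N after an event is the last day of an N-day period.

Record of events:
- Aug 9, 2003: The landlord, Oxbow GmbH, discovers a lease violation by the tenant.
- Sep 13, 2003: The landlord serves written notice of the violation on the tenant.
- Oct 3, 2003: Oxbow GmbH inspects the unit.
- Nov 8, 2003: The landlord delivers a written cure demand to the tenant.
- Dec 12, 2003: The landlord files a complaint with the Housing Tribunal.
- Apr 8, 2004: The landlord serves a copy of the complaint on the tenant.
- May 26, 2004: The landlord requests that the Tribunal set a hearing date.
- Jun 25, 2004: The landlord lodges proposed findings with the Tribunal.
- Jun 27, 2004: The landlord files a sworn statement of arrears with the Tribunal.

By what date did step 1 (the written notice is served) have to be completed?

Step 1 runs from Aug 9, 2003, when the violation is discovered. 63 days after Aug 9, 2003 is Oct 11, 2003.

Oct 11, 2003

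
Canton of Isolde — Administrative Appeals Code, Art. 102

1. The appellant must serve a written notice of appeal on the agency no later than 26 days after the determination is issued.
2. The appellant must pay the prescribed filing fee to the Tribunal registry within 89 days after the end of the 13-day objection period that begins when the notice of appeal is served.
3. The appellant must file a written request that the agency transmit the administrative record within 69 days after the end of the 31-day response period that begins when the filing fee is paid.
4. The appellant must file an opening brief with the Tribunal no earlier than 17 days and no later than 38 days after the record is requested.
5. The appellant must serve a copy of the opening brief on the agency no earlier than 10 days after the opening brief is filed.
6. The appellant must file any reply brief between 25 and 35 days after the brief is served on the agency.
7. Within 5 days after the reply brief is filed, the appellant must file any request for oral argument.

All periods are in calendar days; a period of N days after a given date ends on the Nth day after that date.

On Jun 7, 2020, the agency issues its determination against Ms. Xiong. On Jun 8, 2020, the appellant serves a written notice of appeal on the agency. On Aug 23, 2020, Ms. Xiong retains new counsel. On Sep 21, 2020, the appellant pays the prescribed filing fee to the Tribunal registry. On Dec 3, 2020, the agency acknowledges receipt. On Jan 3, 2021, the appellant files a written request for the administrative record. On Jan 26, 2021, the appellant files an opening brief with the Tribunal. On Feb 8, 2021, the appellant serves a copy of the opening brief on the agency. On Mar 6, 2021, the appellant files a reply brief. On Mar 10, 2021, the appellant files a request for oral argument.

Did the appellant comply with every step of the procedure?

(1) due by Jun 7, 2020 + 26 days = Jul 3, 2020; completed Jun 8, 2020, before the deadline.
(2) due by Jun 21, 2020 + 89 days = Sep 18, 2020; not done until Sep 21, 2020, 3 days after the deadline.

No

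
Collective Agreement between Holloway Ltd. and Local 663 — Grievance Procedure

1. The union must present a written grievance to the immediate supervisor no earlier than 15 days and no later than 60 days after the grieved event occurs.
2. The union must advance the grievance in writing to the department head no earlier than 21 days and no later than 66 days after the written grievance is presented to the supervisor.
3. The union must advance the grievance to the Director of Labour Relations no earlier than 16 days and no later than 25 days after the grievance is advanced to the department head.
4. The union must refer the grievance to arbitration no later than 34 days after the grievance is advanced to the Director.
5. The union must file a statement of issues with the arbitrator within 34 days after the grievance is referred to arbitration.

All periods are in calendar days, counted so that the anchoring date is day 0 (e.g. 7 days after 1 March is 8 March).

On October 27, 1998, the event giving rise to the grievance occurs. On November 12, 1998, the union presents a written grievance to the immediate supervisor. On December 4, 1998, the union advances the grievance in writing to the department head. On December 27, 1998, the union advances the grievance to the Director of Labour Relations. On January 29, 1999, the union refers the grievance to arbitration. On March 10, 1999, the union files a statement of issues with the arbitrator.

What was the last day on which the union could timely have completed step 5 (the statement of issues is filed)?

Step 5 runs from January 29, 1999, when the grievance is referred to arbitration. 34 days after January 29, 1999 is March 4, 1999.

March 4, 1999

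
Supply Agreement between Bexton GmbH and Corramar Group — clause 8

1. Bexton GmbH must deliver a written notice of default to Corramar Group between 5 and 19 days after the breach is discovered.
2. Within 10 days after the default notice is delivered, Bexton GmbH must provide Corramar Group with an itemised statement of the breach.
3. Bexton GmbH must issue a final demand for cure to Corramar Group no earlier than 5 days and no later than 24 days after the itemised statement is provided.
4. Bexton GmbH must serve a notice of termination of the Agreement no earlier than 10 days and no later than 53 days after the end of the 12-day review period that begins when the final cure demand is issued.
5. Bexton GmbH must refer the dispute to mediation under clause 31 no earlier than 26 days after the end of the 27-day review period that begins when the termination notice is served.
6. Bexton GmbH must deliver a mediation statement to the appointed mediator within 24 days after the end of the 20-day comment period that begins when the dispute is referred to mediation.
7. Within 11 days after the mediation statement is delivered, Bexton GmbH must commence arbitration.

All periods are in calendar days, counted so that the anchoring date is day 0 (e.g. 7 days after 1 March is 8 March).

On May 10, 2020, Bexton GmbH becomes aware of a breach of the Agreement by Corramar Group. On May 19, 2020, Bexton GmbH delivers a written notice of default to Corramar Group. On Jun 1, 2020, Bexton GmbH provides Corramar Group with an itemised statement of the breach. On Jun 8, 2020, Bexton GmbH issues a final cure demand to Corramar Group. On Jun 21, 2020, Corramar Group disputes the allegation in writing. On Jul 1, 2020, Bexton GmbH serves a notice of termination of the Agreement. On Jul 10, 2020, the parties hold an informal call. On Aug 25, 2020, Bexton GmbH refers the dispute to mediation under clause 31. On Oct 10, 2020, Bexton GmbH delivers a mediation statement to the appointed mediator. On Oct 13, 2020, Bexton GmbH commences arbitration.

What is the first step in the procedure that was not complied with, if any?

(1) the permitted window runs from May 10, 2020 + 5 = May 15, 2020 to May 10, 2020 + 19 = May 29, 2020; May 19, 2020 falls inside that range.
(2) due by May 19, 2020 + 10 days = May 29, 2020; done Jun 1, 2020 — 3 days late.

Step 2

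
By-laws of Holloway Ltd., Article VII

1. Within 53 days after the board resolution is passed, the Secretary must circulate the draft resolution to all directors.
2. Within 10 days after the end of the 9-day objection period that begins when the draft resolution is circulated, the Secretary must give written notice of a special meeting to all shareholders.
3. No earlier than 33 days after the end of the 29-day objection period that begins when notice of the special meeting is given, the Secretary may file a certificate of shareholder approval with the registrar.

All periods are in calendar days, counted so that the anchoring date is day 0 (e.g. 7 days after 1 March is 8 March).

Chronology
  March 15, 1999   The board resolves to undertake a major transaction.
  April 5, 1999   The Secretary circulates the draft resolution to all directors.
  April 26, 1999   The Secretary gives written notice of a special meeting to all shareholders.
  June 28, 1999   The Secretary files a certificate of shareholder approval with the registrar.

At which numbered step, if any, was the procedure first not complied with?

Step 2

Step 1 — counting 53 days from March 15, 1999 (when the board resolution is passed) gives a deadline of May 7, 1999; April 5, 1999 is within that limit.
Step 2 — counting 10 days from April 14, 1999 (end of the 9-day objection period, which began when the draft resolution is circulated on April 5, 1999) gives a deadline of April 24, 1999; April 26, 1999 misses that deadline by 2 days.
Later steps need not be reached.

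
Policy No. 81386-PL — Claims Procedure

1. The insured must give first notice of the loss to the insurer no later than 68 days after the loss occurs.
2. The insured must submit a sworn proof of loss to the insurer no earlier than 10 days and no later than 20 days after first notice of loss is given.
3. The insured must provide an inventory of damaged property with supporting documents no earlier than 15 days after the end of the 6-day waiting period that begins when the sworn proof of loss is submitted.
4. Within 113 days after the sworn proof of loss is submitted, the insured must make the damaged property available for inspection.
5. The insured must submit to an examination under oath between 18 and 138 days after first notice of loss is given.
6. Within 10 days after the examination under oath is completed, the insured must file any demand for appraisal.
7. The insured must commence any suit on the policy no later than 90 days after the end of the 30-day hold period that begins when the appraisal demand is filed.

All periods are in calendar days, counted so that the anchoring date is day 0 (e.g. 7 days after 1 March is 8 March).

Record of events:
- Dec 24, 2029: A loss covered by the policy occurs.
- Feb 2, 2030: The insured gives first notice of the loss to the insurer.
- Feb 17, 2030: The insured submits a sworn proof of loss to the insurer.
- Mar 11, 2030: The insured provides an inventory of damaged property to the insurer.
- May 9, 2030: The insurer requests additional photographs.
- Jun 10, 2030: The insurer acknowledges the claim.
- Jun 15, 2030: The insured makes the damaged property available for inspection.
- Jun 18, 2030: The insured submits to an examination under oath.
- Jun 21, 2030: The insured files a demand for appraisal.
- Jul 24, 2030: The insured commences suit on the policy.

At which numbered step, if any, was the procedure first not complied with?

Step 4

(1) due by Dec 24, 2029 + 68 days = Mar 2, 2030; done Feb 2, 2030 — timely.
(2) the permitted window runs from Feb 2, 2030 + 10 = Feb 12, 2030 to Feb 2, 2030 + 20 = Feb 22, 2030; done Feb 17, 2030 — within the window.
(3) permitted from Feb 23, 2030 + 15 days = Mar 10, 2030 onward; done Mar 11, 2030 — permitted.
(4) due by Feb 17, 2030 + 113 days = Jun 10, 2030; Jun 15, 2030 misses that deadline by 5 days.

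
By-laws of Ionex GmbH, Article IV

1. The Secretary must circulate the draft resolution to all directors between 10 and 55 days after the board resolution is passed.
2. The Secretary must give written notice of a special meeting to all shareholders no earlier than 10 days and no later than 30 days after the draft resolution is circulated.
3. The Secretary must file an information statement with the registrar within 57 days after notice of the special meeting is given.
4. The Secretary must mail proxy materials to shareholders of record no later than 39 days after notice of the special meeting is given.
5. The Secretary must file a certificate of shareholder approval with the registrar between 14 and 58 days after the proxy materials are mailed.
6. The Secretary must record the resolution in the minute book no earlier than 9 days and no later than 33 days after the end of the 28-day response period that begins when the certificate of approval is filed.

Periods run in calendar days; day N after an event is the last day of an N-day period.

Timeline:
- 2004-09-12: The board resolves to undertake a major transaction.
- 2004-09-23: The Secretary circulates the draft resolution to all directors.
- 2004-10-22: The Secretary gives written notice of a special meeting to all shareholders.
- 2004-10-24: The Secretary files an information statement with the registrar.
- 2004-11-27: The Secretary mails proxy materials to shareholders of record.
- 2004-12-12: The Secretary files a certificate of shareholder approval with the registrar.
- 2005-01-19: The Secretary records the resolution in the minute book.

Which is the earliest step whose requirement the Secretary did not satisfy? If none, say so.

None — every step was satisfied

(1) the permitted window runs from 2004-09-12 + 10 = 2004-09-22 to 2004-09-12 + 55 = 2004-11-06; done 2004-09-23, which is between those dates.
(2) the permitted window runs from 2004-09-23 + 10 = 2004-10-03 to 2004-09-23 + 30 = 2004-10-23; done 2004-10-22 — within the window.
(3) due by 2004-10-22 + 57 days = 2004-12-18; 2004-10-24 is within that limit.
(4) due by 2004-10-22 + 39 days = 2004-11-30; 2004-11-27 is within that limit.
(5) the permitted window runs from 2004-11-27 + 14 = 2004-12-11 to 2004-11-27 + 58 = 2005-01-24; 2004-12-12 falls inside that range.
(6) the permitted window runs from 2005-01-09 + 9 = 2005-01-18 to 2005-01-09 + 33 = 2005-02-11; done 2005-01-19 — within the window.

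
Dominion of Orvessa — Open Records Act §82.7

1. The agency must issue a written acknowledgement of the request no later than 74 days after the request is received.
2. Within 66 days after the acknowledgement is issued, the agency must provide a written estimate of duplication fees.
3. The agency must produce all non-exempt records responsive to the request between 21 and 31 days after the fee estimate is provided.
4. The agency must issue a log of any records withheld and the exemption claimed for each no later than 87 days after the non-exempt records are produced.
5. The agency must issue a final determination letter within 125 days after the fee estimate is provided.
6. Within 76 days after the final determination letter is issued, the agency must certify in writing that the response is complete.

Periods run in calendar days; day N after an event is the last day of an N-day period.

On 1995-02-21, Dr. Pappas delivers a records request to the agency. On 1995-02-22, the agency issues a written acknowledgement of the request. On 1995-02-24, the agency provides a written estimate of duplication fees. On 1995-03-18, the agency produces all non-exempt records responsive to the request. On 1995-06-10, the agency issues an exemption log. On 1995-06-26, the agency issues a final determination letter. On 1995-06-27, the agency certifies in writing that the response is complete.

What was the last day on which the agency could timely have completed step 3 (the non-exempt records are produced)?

1995-03-27

Step 3 runs from 1995-02-24, when the fee estimate is provided. The window is 21–31 days after 1995-02-24; it closes on 1995-03-27.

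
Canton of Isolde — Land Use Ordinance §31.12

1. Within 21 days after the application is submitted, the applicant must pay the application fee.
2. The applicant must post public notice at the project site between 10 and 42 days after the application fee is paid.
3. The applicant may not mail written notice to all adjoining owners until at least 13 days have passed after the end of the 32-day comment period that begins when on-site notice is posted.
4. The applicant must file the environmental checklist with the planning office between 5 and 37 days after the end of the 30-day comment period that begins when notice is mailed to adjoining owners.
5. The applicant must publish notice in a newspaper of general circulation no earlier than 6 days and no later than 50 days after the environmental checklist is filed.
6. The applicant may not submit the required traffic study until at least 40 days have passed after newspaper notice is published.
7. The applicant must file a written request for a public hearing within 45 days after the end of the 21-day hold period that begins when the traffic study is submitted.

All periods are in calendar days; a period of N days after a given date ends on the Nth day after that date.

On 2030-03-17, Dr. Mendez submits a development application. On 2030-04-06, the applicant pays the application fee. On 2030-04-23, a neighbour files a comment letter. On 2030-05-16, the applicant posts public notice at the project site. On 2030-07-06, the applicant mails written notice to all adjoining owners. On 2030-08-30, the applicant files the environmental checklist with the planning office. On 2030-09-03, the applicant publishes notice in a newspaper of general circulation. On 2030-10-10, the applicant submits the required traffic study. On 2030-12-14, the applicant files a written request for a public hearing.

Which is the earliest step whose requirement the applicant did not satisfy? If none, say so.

Step 1: 21 days after 2030-03-17 (when the application is submitted) is 2030-04-07; done 2030-04-06 — timely.
Step 2: the window is 10–42 days after 2030-04-06 (when the application fee is paid), so 2030-04-16 through 2030-05-18; 2030-05-16 falls inside that range.
Step 3: the earliest permitted date is 13 days after 2030-06-17 (end of the 32-day comment period, which began when on-site notice is posted on 2030-05-16), i.e. 2030-06-30; done 2030-07-06, after the minimum wait.
Step 4: the window is 5–37 days after 2030-08-05 (end of the 30-day comment period, which began when notice is mailed to adjoining owners on 2030-07-06), so 2030-08-10 through 2030-09-11; done 2030-08-30, which is between those dates.
Step 5: the window is 6–50 days after 2030-08-30 (when the environmental checklist is filed), so 2030-09-05 through 2030-10-19; 2030-09-03 is 2 days too early.
Later steps need not be reached.

Step 5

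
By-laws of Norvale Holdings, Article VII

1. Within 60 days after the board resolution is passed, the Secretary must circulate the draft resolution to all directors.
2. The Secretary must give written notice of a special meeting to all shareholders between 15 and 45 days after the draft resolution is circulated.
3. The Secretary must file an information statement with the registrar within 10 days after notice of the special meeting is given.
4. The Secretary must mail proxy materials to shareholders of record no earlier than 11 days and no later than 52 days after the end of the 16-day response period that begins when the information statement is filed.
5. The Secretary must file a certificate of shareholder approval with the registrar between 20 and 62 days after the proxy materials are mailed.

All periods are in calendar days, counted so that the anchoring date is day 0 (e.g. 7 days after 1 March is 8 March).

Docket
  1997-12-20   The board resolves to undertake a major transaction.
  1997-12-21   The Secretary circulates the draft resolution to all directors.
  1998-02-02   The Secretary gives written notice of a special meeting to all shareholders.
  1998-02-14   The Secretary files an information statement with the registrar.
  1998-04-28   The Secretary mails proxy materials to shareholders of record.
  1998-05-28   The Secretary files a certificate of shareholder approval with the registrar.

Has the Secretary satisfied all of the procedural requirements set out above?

No

(1) due by 1997-12-20 + 60 days = 1998-02-18; done 1997-12-21 — timely.
(2) the permitted window runs from 1997-12-21 + 15 = 1998-01-05 to 1997-12-21 + 45 = 1998-02-04; done 1998-02-02, which is between those dates.
(3) due by 1998-02-02 + 10 days = 1998-02-12; 1998-02-14 misses that deadline by 2 days.
Later steps need not be reached.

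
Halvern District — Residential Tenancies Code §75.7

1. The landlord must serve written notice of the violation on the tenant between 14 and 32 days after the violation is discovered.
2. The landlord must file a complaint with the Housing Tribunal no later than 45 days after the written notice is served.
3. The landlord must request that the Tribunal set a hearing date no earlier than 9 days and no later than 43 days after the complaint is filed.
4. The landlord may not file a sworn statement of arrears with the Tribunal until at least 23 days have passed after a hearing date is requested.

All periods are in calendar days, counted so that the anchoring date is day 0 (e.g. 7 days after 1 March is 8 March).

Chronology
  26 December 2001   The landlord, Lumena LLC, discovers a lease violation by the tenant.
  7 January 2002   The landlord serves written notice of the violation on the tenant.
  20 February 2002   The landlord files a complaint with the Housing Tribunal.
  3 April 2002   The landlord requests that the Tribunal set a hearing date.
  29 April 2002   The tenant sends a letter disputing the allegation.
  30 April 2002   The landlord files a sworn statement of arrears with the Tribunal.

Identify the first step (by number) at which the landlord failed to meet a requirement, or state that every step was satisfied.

Step 1

Step 1: the window is 14–32 days after 26 December 2001 (when the violation is discovered), so 9 January 2002 through 27 January 2002; done 7 January 2002 — 2 days before the window opened.
No need to go further; step 1 was not satisfied.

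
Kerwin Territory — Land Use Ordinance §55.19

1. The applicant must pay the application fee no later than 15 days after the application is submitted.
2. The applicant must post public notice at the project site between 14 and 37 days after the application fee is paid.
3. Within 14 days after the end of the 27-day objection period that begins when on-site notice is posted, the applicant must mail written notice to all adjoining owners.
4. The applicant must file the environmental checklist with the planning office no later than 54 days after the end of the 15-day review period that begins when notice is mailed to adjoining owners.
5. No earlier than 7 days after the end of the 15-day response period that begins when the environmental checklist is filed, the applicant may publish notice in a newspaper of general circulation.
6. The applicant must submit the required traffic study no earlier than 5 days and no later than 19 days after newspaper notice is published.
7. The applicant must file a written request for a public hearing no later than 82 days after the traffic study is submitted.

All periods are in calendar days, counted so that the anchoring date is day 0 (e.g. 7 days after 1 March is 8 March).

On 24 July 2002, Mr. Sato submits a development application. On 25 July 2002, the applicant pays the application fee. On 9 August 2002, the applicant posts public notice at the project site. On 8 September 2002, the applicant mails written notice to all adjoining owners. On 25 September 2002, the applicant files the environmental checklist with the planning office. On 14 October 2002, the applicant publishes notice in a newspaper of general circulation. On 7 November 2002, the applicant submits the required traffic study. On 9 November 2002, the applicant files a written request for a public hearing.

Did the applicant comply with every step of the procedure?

Step 1 — counting 15 days from 24 July 2002 (when the application is submitted) gives a deadline of 8 August 2002; completed 25 July 2002, before the deadline.
Step 2 — 14 and 37 days from 25 July 2002 (when the application fee is paid) are 8 August 2002 and 31 August 2002 respectively; done 9 August 2002 — within the window.
Step 3 — counting 14 days from 5 September 2002 (end of the 27-day objection period, which began when on-site notice is posted on 9 August 2002) gives a deadline of 19 September 2002; completed 8 September 2002, before the deadline.
Step 4 — counting 54 days from 23 September 2002 (end of the 15-day review period, which began when notice is mailed to adjoining owners on 8 September 2002) gives a deadline of 16 November 2002; 25 September 2002 is within that limit.
Step 5 — must wait 7 days from 10 October 2002 (end of the 15-day response period, which began when the environmental checklist is filed on 25 September 2002), so not before 17 October 2002; acted on 14 October 2002, 3 days prematurely.
The procedure was therefore not followed at step 5.

No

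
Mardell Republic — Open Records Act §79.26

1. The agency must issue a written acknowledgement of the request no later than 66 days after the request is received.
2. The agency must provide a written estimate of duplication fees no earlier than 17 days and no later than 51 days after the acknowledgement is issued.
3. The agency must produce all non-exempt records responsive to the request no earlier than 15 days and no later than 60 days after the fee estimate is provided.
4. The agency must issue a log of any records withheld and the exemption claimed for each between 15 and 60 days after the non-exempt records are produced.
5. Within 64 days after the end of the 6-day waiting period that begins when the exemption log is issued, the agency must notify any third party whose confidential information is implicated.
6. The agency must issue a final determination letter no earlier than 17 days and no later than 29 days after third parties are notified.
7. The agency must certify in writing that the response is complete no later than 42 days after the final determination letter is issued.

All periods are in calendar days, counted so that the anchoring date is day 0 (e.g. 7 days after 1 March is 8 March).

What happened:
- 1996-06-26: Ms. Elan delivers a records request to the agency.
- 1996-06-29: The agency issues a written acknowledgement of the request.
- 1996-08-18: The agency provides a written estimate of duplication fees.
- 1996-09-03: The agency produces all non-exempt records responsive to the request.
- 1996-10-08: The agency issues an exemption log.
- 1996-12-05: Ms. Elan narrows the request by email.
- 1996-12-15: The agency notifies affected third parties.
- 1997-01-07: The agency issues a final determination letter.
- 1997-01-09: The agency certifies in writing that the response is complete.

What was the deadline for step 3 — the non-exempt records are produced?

1996-10-17

Step 3 runs from 1996-08-18, when the fee estimate is provided. The window is 15–60 days after 1996-08-18; it closes on 1996-10-17.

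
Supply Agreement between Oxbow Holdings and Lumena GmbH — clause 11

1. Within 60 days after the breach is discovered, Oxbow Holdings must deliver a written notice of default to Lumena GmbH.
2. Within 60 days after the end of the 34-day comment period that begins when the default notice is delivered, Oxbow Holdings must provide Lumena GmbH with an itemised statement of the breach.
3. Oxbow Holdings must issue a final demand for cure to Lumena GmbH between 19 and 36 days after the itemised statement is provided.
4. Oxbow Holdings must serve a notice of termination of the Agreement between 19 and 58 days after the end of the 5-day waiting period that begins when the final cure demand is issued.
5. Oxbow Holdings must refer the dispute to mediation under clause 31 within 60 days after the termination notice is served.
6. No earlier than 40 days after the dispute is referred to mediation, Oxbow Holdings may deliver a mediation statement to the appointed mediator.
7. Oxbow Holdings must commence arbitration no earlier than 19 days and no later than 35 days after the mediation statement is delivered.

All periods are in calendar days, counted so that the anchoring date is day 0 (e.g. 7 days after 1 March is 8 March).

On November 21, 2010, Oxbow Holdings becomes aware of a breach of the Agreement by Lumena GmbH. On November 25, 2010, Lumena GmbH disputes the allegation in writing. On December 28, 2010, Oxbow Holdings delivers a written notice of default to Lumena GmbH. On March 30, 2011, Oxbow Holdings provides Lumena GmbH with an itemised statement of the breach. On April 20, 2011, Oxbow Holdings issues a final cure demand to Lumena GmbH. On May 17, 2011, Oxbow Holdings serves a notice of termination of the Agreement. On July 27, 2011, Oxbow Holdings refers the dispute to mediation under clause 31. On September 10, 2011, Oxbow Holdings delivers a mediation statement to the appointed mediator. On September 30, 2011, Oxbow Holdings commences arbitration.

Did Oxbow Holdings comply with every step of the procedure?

No

Step 1: 60 days after November 21, 2010 (when the breach is discovered) is January 20, 2011; done December 28, 2010 — timely.
Step 2: 60 days after January 31, 2011 (end of the 34-day comment period, which began when the default notice is delivered on December 28, 2010) is April 1, 2011; done March 30, 2011 — timely.
Step 3: the window is 19–36 days after March 30, 2011 (when the itemised statement is provided), so April 18, 2011 through May 5, 2011; done April 20, 2011 — within the window.
Step 4: the window is 19–58 days after April 25, 2011 (end of the 5-day waiting period, which began when the final cure demand is issued on April 20, 2011), so May 14, 2011 through June 22, 2011; done May 17, 2011, which is between those dates.
Step 5: 60 days after May 17, 2011 (when the termination notice is served) is July 16, 2011; not done until July 27, 2011, 11 days after the deadline.
That is the first point of non-compliance.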